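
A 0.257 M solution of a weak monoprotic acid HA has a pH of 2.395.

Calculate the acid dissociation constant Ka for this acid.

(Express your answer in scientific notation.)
K_a = 6.41e-05

[H⁺] = 10^(−pH) = 10^(−2.395) = 4.027e-03 M. For HA ⇌ H⁺ + A⁻, Ka = x²/(C − x) = (4.027e-03)²/(0.257 − 4.027e-03) = 6.41e-05.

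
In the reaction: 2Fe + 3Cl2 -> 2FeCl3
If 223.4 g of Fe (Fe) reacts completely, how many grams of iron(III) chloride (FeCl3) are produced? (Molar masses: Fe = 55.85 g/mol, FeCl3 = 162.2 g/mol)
Moles of Fe = 223.4 g ÷ 55.85 g/mol = 4 mol
Mole ratio: 2 mol FeCl3 / 2 mol Fe
Moles of FeCl3 = 4 × (2/2) = 4 mol
Mass of FeCl3 = 4 mol × 162.2 g/mol = 648.8 g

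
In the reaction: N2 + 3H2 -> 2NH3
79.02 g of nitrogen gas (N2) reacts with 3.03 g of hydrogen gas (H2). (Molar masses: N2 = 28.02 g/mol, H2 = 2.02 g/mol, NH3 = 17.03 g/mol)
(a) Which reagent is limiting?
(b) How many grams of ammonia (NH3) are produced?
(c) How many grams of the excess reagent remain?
(a) H2, (b) 17.03 g, (c) 65.01 g

Moles of N2 = 79.02 g ÷ 28.02 g/mol = 2.82013 mol
Moles of H2 = 3.03 g ÷ 2.02 g/mol = 1.5 mol
Moles ÷ coefficient: N2: 2.82013/1 = 2.82, H2: 1.5/3 = 0.5
(a) H2 has the smaller value, so H2 is the limiting reagent.
(b) Moles of NH3 = 1.5 mol H2 × (2/3) = 1 mol; mass = 1 mol × 17.03 g/mol = 17.03 g
(c) N2 consumed = 1.5 × (1/3) = 0.5 mol; remaining = 2.82013 − 0.5 = 2.32013 mol; mass = 2.32013 mol × 28.02 g/mol = 65.01 g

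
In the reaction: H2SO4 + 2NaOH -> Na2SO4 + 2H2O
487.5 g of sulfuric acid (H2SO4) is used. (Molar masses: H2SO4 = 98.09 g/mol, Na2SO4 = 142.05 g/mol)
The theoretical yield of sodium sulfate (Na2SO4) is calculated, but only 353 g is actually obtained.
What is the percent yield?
Moles of H2SO4 = 487.5 g ÷ 98.09 g/mol = 4.96993 mol
Mole ratio: 1 mol Na2SO4 / 1 mol H2SO4
Moles of Na2SO4 = 4.96993 × (1/1) = 4.96993 mol
Theoretical yield = 4.96993 mol × 142.05 g/mol = 705.98 g
Actual yield = 353 g
Percent yield = (353 / 705.98) × 100% = 50.0%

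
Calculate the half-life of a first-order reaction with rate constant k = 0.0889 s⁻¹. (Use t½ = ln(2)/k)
7.80 s

t½ = ln(2)/k = 0.6931/0.0889 = 7.80 s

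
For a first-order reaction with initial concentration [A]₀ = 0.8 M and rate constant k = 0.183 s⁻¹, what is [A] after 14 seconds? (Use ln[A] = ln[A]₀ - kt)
0.0617 M

ln[A] = ln[A]₀ - k·t = ln(0.8) - (0.183)·(14) = -0.2231 - 2.5620 = -2.7851
[A] = e^(-2.7851) = 0.0617 M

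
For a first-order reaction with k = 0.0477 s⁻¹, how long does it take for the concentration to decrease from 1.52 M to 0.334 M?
31.77 s

From ln[A] = ln[A]₀ - k·t: t = ln([A]₀/[A])/k = ln(1.52/0.334)/0.0477 = ln(4.5509)/0.0477 = 1.5153/0.0477 = 31.77 s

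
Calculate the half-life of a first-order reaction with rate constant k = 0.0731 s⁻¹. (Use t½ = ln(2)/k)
9.48 s

t½ = ln(2)/k = 0.6931/0.0731 = 9.48 s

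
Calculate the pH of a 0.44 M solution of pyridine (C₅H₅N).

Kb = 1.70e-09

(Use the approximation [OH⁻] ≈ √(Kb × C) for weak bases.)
pH = 9.44

[OH⁻] = √(Kb × C) = √(1.70e-09 × 0.44) = 2.7350e-05. pOH = 4.56, pH = 14 - pOH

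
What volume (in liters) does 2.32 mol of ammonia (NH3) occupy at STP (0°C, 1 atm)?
At STP, 1 mol of gas occupies 22.4 L
Volume = 2.32 mol × 22.4 L/mol = 51.97 L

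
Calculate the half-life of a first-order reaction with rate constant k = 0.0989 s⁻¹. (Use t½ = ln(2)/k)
7.01 s

t½ = ln(2)/k = 0.6931/0.0989 = 7.01 s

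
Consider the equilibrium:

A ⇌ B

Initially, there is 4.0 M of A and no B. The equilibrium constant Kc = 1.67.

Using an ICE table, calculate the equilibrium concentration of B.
[B] = 2.502 M

ICE: [A] = 4.0 − x, [B] = x.
Kc = x/(4.0 − x) = 1.67 ⇒ x = 1.67·4.0/(1 + 1.67) = 6.68/2.67 = 2.502.
[B] = x = 2.502 M.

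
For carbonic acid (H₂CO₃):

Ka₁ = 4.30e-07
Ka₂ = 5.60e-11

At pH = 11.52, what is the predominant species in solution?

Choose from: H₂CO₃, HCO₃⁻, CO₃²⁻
CO₃²⁻

pKa1 = 6.37, pKa2 = 10.25. Each pKa is the crossover between adjacent species; pH = 11.52 lies in the region where CO₃²⁻ predominates.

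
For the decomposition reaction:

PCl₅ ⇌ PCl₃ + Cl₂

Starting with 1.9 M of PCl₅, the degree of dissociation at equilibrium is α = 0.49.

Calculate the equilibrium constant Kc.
K_c = 0.8945

x = α·[A]₀ = 0.49 × 1.9 = 0.931 M dissociated.
At eq: [PCl₅] = 1.9 − 0.931 = 0.969 M; [PCl₃] = [Cl₂] = x = 0.931 M.
Kc = [PCl₃][Cl₂]/[PCl₅] = (0.931)²/0.969 = 0.8945.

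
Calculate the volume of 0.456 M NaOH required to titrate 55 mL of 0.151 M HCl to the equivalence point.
V_{base} = 18.2 mL

At equivalence: moles acid = moles base.
moles HCl = 0.151 M × 0.055 L = 0.008305 mol
V_NaOH = 0.008305 mol ÷ 0.456 M = 0.01821 L = 18.2 mL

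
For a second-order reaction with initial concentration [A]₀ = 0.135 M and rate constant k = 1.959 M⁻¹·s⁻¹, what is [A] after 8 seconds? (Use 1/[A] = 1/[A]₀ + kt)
0.0433 M

1/[A] = 1/[A]₀ + k·t = 1/0.135 + (1.959)·(8) = 7.4074 + 15.6720 = 23.0794
[A] = 1/23.0794 = 0.0433 M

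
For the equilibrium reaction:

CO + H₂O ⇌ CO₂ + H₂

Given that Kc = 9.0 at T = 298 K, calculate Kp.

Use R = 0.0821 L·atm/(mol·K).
K_p = 9.0000

Δn = (moles gaseous products) − (moles gaseous reactants) = 0
T = 298 K; RT = 0.0821 × 298 = 24.4658
Kp = Kc·(RT)^Δn = 9.0 × (24.4658)^0 = 9.0 × 1 = 9.0000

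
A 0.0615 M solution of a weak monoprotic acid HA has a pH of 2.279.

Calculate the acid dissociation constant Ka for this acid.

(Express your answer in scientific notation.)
K_a = 4.92e-04

[H⁺] = 10^(−pH) = 10^(−2.279) = 5.260e-03 M. For HA ⇌ H⁺ + A⁻, Ka = x²/(C − x) = (5.260e-03)²/(0.0615 − 5.260e-03) = 4.92e-04.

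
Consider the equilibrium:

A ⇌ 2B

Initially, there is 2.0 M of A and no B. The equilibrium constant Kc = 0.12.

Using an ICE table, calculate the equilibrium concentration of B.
[B] = 0.461 M

ICE: [A] = 2.0 − x, [B] = 2x.
Kc = (2x)²/(2.0 − x) = 0.12 ⇒ 4x² + 0.12x − 0.24 = 0.
x = (−0.12 + √(0.12² + 4·4·0.24))/(2·4) = (−0.12 + √3.8544)/8 = 0.23041.
[B] = 2x = 0.461 M.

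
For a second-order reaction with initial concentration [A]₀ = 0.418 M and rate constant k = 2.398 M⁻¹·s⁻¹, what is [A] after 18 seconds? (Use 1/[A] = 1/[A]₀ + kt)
0.0220 M

1/[A] = 1/[A]₀ + k·t = 1/0.418 + (2.398)·(18) = 2.3923 + 43.1640 = 45.5563
[A] = 1/45.5563 = 0.0220 M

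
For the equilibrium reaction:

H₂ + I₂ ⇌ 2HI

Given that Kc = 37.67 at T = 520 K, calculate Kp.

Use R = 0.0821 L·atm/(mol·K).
K_p = 37.6700

Δn = (moles gaseous products) − (moles gaseous reactants) = 0
T = 520 K; RT = 0.0821 × 520 = 42.692
Kp = Kc·(RT)^Δn = 37.67 × (42.692)^0 = 37.67 × 1 = 37.6700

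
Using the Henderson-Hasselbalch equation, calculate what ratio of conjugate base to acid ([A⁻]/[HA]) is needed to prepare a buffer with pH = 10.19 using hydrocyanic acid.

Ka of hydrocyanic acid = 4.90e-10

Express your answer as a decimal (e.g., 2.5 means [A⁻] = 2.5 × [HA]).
[A⁻]/[HA] = 7.589

pKa = −log(4.90e-10) = 9.3098. pH = pKa + log([A⁻]/[HA]). 10.19 = 9.3098 + log(ratio). log(ratio) = 10.19 − 9.3098 = 0.8802. ratio = 10^(0.8802) = 7.589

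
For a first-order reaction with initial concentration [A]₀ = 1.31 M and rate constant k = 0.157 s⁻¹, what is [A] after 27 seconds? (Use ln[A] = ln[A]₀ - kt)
0.0189 M

ln[A] = ln[A]₀ - k·t = ln(1.31) - (0.157)·(27) = 0.2700 - 4.2390 = -3.9690
[A] = e^(-3.9690) = 0.0189 M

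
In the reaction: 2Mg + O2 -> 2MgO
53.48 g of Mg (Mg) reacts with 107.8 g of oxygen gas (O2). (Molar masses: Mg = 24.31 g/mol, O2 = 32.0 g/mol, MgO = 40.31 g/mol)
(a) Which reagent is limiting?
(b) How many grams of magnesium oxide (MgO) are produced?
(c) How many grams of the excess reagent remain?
(a) Mg, (b) 88.68 g, (c) 72.6 g

Moles of Mg = 53.48 g ÷ 24.31 g/mol = 2.19992 mol
Moles of O2 = 107.8 g ÷ 32.0 g/mol = 3.36875 mol
Moles ÷ coefficient: Mg: 2.19992/2 = 1.1, O2: 3.36875/1 = 3.369
(a) Mg has the smaller value, so Mg is the limiting reagent.
(b) Moles of MgO = 2.19992 mol Mg × (2/2) = 2.19992 mol; mass = 2.19992 mol × 40.31 g/mol = 88.68 g
(c) O2 consumed = 2.19992 × (1/2) = 1.09996 mol; remaining = 3.36875 − 1.09996 = 2.26879 mol; mass = 2.26879 mol × 32.0 g/mol = 72.6 g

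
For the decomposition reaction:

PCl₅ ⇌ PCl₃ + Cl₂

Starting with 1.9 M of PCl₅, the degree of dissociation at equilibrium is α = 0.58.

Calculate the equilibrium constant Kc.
K_c = 1.5218

x = α·[A]₀ = 0.58 × 1.9 = 1.102 M dissociated.
At eq: [PCl₅] = 1.9 − 1.102 = 0.798 M; [PCl₃] = [Cl₂] = x = 1.102 M.
Kc = [PCl₃][Cl₂]/[PCl₅] = (1.102)²/0.798 = 1.522.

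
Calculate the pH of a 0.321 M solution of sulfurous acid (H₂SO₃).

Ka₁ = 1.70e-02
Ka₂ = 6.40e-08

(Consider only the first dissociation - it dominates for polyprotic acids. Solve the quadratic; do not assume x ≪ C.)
pH = 1.18

x² + Ka₁·x − Ka₁·C = 0 with Ka₁ = 1.70e-02, C = 0.321.
x = (−Ka₁ + √(Ka₁² + 4·Ka₁·C))/2 = 6.5859e-02 M, so pH = 1.18.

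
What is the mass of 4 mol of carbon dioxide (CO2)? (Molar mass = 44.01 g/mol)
Mass = 4 mol × 44.01 g/mol = 176 g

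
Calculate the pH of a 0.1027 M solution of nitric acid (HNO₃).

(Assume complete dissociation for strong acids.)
pH = 0.99

[H⁺] = 0.1027 M for strong acid. pH = -log[H⁺] = -log(0.1027)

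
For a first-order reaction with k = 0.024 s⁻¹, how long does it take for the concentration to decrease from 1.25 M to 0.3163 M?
57.26 s

From ln[A] = ln[A]₀ - k·t: t = ln([A]₀/[A])/k = ln(1.25/0.3163)/0.024 = ln(3.9519)/0.024 = 1.3742/0.024 = 57.26 s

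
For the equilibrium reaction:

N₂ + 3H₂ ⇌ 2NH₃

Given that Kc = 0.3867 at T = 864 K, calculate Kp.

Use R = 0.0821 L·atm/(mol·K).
K_p = 7.69e-05

Δn = (moles gaseous products) − (moles gaseous reactants) = -2
T = 864 K; RT = 0.0821 × 864 = 70.9344
Kp = Kc·(RT)^Δn = 0.3867 × (70.9344)^-2 = 0.3867 × 0.00019874 = 7.69e-05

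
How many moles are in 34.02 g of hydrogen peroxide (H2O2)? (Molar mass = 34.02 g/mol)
Moles = 34.02 g ÷ 34.02 g/mol = 1 mol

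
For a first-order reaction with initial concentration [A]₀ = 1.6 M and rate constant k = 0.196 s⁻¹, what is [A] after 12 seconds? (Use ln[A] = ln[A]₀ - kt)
0.1523 M

ln[A] = ln[A]₀ - k·t = ln(1.6) - (0.196)·(12) = 0.4700 - 2.3520 = -1.8820
[A] = e^(-1.8820) = 0.1523 M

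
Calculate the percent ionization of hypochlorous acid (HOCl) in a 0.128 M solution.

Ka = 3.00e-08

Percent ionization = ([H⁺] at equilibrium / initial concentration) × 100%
Percent ionization = 0.0484%

Let x = [H⁺]. Ka = x²/(C - x) ⇒ x² + (3.00e-08)x - (3.00e-08)(0.128) = 0. x = 6.1953e-05. Percent = (6.1953e-05/0.128) × 100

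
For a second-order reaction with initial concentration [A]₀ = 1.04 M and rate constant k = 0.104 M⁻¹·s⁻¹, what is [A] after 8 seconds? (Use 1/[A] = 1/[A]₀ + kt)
0.5576 M

1/[A] = 1/[A]₀ + k·t = 1/1.04 + (0.104)·(8) = 0.9615 + 0.8320 = 1.7935
[A] = 1/1.7935 = 0.5576 M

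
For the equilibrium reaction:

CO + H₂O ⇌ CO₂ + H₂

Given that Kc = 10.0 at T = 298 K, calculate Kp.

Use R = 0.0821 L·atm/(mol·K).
K_p = 10.0000

Δn = (moles gaseous products) − (moles gaseous reactants) = 0
T = 298 K; RT = 0.0821 × 298 = 24.4658
Kp = Kc·(RT)^Δn = 10.0 × (24.4658)^0 = 10.0 × 1 = 10.0000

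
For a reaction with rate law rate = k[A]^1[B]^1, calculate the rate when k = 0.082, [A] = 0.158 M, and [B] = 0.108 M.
0.001399 M/s

rate = k·[A]^1·[B]^1 = 0.082·(0.158)^1·(0.108)^1 = 0.082·0.158·0.108 = 0.001399 M/s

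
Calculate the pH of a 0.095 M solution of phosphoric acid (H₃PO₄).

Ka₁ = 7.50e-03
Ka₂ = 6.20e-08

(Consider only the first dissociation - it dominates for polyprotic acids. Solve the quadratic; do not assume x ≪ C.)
pH = 1.63

x² + Ka₁·x − Ka₁·C = 0 with Ka₁ = 7.50e-03, C = 0.095.
x = (−Ka₁ + √(Ka₁² + 4·Ka₁·C))/2 = 2.3205e-02 M, so pH = 1.63.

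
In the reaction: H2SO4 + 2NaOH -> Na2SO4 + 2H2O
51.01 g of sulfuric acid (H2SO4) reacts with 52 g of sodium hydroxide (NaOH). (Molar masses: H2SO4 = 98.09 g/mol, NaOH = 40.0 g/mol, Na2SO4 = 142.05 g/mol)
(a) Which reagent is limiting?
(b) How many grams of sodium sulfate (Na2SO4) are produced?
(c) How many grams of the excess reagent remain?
(a) H2SO4, (b) 73.87 g, (c) 10.4 g

Moles of H2SO4 = 51.01 g ÷ 98.09 g/mol = 0.520033 mol
Moles of NaOH = 52 g ÷ 40.0 g/mol = 1.3 mol
Moles ÷ coefficient: H2SO4: 0.520033/1 = 0.52, NaOH: 1.3/2 = 0.65
(a) H2SO4 has the smaller value, so H2SO4 is the limiting reagent.
(b) Moles of Na2SO4 = 0.520033 mol H2SO4 × (1/1) = 0.520033 mol; mass = 0.520033 mol × 142.05 g/mol = 73.87 g
(c) NaOH consumed = 0.520033 × (2/1) = 1.04007 mol; remaining = 1.3 − 1.04007 = 0.259935 mol; mass = 0.259935 mol × 40.0 g/mol = 10.4 g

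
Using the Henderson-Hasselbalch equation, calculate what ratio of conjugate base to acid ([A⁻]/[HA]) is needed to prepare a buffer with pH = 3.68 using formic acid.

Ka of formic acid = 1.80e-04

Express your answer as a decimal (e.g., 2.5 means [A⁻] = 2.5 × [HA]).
[A⁻]/[HA] = 0.862

pKa = −log(1.80e-04) = 3.7447. pH = pKa + log([A⁻]/[HA]). 3.68 = 3.7447 + log(ratio). log(ratio) = 3.68 − 3.7447 = -0.0647. ratio = 10^(-0.0647) = 0.862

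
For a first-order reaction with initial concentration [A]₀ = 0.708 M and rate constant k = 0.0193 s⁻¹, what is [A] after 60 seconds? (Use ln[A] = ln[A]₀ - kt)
0.2224 M

ln[A] = ln[A]₀ - k·t = ln(0.708) - (0.0193)·(60) = -0.3453 - 1.1580 = -1.5033
[A] = e^(-1.5033) = 0.2224 M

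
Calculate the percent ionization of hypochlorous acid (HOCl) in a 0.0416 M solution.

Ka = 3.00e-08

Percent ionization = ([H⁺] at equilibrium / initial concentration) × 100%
Percent ionization = 0.0849%

Let x = [H⁺]. Ka = x²/(C - x) ⇒ x² + (3.00e-08)x - (3.00e-08)(0.0416) = 0. x = 3.5312e-05. Percent = (3.5312e-05/0.0416) × 100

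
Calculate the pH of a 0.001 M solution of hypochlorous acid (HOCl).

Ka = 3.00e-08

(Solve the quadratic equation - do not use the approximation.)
pH = 5.26

x² + Ka×x - Ka×C = 0. Using quadratic formula: [H⁺] = 5.4622e-06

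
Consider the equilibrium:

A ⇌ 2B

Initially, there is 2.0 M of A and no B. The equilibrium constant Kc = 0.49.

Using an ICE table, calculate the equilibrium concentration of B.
[B] = 0.875 M

ICE: [A] = 2.0 − x, [B] = 2x.
Kc = (2x)²/(2.0 − x) = 0.49 ⇒ 4x² + 0.49x − 0.98 = 0.
x = (−0.49 + √(0.49² + 4·4·0.98))/(2·4) = (−0.49 + √15.92)/8 = 0.4375.
[B] = 2x = 0.875 M.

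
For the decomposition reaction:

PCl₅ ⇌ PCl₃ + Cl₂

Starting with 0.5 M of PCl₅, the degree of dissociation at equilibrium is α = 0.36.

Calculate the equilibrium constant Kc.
K_c = 0.1012

x = α·[A]₀ = 0.36 × 0.5 = 0.18 M dissociated.
At eq: [PCl₅] = 0.5 − 0.18 = 0.32 M; [PCl₃] = [Cl₂] = x = 0.18 M.
Kc = [PCl₃][Cl₂]/[PCl₅] = (0.18)²/0.32 = 0.1012.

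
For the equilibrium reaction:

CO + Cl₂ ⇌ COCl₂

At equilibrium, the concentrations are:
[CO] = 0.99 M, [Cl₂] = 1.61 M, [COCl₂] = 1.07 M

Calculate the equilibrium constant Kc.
K_c = 0.6713

Kc = ([COCl₂]) / ([CO] × [Cl₂])
   = ((1.07)) / ((0.99)·(1.61))
   = 1.07 / 1.5939 = 0.6713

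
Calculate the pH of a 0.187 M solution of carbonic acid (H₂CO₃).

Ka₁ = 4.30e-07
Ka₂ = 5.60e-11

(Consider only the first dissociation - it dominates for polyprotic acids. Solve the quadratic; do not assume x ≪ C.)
pH = 3.55

x² + Ka₁·x − Ka₁·C = 0 with Ka₁ = 4.30e-07, C = 0.187.
x = (−Ka₁ + √(Ka₁² + 4·Ka₁·C))/2 = 2.8335e-04 M, so pH = 3.55.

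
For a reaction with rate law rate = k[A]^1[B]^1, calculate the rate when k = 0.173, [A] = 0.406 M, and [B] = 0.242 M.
0.017 M/s

rate = k·[A]^1·[B]^1 = 0.173·(0.406)^1·(0.242)^1 = 0.173·0.406·0.242 = 0.017 M/s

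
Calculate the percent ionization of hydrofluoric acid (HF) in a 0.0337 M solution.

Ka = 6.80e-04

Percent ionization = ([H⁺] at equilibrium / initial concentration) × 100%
Percent ionization = 13.2%

Let x = [H⁺]. Ka = x²/(C - x) ⇒ x² + (6.80e-04)x - (6.80e-04)(0.0337) = 0. x = 4.4591e-03. Percent = (4.4591e-03/0.0337) × 100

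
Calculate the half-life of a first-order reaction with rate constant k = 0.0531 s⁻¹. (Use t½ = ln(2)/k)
13.05 s

t½ = ln(2)/k = 0.6931/0.0531 = 13.05 s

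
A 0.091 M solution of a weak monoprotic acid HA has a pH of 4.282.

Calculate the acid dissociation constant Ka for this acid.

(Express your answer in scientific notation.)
K_a = 3.00e-08

[H⁺] = 10^(−pH) = 10^(−4.282) = 5.224e-05 M. For HA ⇌ H⁺ + A⁻, Ka = x²/(C − x) = (5.224e-05)²/(0.091 − 5.224e-05) = 3.00e-08.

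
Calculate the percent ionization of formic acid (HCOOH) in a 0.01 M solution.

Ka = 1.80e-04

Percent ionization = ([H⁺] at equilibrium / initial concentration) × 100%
Percent ionization = 12.5%

Let x = [H⁺]. Ka = x²/(C - x) ⇒ x² + (1.80e-04)x - (1.80e-04)(0.01) = 0. x = 1.2547e-03. Percent = (1.2547e-03/0.01) × 100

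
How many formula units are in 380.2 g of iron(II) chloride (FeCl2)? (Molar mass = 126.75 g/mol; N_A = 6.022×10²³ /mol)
Moles = 380.2 g ÷ 126.75 g/mol = 2.99961 mol
Formula units = 2.99961 mol × 6.022×10²³ /mol = 1.806e+24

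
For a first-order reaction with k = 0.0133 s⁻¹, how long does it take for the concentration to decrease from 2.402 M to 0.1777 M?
195.79 s

From ln[A] = ln[A]₀ - k·t: t = ln([A]₀/[A])/k = ln(2.402/0.1777)/0.0133 = ln(13.5172)/0.0133 = 2.6040/0.0133 = 195.79 s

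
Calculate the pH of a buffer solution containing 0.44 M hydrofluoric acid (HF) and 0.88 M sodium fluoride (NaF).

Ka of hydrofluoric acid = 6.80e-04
pH = 3.47

pKa = -log(6.80e-04) = 3.17. pH = pKa + log([A⁻]/[HA]) = 3.17 + log(0.88/0.44)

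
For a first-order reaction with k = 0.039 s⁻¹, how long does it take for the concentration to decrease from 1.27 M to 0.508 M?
23.49 s

From ln[A] = ln[A]₀ - k·t: t = ln([A]₀/[A])/k = ln(1.27/0.508)/0.039 = ln(2.5000)/0.039 = 0.9163/0.039 = 23.49 s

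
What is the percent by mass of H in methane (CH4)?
Mass of H in formula = 1.008 × 4 = 4.032 g/mol
Molar mass = 16.04 g/mol
% H = (4.032/16.04) × 100% = 25.14%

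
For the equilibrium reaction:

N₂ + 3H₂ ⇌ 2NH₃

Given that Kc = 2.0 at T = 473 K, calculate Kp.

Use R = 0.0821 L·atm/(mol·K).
K_p = 0.0013

Δn = (moles gaseous products) − (moles gaseous reactants) = -2
T = 473 K; RT = 0.0821 × 473 = 38.8333
Kp = Kc·(RT)^Δn = 2.0 × (38.8333)^-2 = 2.0 × 0.000663119 = 0.0013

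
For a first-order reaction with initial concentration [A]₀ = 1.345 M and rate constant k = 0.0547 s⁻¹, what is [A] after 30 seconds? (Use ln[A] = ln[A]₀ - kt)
0.2606 M

ln[A] = ln[A]₀ - k·t = ln(1.345) - (0.0547)·(30) = 0.2964 - 1.6410 = -1.3446
[A] = e^(-1.3446) = 0.2606 M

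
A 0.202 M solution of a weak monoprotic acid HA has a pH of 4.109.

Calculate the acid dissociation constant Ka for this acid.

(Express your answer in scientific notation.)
K_a = 3.00e-08

[H⁺] = 10^(−pH) = 10^(−4.109) = 7.780e-05 M. For HA ⇌ H⁺ + A⁻, Ka = x²/(C − x) = (7.780e-05)²/(0.202 − 7.780e-05) = 3.00e-08.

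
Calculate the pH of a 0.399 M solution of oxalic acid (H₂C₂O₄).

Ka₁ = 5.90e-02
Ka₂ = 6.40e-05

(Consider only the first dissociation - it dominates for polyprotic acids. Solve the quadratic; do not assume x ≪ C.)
pH = 0.90

x² + Ka₁·x − Ka₁·C = 0 with Ka₁ = 5.90e-02, C = 0.399.
x = (−Ka₁ + √(Ka₁² + 4·Ka₁·C))/2 = 1.2674e-01 M, so pH = 0.90.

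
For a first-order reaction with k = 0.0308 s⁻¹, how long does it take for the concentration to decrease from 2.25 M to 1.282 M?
18.26 s

From ln[A] = ln[A]₀ - k·t: t = ln([A]₀/[A])/k = ln(2.25/1.282)/0.0308 = ln(1.7551)/0.0308 = 0.5625/0.0308 = 18.26 s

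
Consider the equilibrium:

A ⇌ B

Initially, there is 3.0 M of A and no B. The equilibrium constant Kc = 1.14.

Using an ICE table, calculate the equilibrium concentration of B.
[B] = 1.598 M

ICE: [A] = 3.0 − x, [B] = x.
Kc = x/(3.0 − x) = 1.14 ⇒ x = 1.14·3.0/(1 + 1.14) = 3.42/2.14 = 1.598.
[B] = x = 1.598 M.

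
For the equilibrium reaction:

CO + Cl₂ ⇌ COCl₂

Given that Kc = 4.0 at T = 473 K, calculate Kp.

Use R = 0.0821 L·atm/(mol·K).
K_p = 0.1030

Δn = (moles gaseous products) − (moles gaseous reactants) = -1
T = 473 K; RT = 0.0821 × 473 = 38.8333
Kp = Kc·(RT)^Δn = 4.0 × (38.8333)^-1 = 4.0 × 0.0257511 = 0.1030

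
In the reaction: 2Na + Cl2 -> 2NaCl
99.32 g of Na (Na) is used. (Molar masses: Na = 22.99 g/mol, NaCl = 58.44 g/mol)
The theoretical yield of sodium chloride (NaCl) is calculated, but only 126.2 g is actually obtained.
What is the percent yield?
Moles of Na = 99.32 g ÷ 22.99 g/mol = 4.32014 mol
Mole ratio: 2 mol NaCl / 2 mol Na
Moles of NaCl = 4.32014 × (2/2) = 4.32014 mol
Theoretical yield = 4.32014 mol × 58.44 g/mol = 252.47 g
Actual yield = 126.2 g
Percent yield = (126.2 / 252.47) × 100% = 50.0%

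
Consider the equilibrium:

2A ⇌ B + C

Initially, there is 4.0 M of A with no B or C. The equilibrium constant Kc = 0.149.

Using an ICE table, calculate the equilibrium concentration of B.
[B] = 0.871 M

ICE: [A] = 4.0 − 2x, [B] = [C] = x.
Kc = x²/(4.0 − 2x)² = 0.149 ⇒ √Kc = x/(4.0 − 2x).
x = √0.149·4.0/(1 + 2√0.149) = 0.38601·4.0/1.772 = 0.87134.
[B] = x = 0.871 M.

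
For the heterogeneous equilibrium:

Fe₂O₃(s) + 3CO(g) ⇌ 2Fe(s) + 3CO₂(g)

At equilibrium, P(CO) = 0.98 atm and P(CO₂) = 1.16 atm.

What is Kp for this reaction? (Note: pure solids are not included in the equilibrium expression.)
K_p = 1.658

Solids (Fe₂O₃, Fe) are excluded.
Kp = P(CO₂)³/P(CO)³ = (1.16)³/(0.98)³ = 1.561/0.9412 = 1.658.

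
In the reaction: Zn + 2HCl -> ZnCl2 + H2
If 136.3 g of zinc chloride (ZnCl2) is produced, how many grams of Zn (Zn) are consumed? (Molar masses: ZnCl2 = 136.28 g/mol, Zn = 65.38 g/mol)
Moles of ZnCl2 = 136.3 g ÷ 136.28 g/mol = 1.00015 mol
Mole ratio: 1 mol Zn / 1 mol ZnCl2
Moles of Zn = 1.00015 × (1/1) = 1.00015 mol
Mass of Zn = 1.00015 mol × 65.38 g/mol = 65.39 g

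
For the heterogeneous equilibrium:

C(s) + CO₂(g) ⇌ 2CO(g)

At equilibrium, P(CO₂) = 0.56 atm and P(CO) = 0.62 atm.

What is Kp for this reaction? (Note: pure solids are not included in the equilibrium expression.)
K_p = 0.686

Solid C is excluded.
Kp = P(CO)²/P(CO₂) = (0.62)²/0.56 = 0.3844/0.56 = 0.686.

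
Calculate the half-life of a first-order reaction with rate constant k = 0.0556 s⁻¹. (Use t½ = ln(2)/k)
12.47 s

t½ = ln(2)/k = 0.6931/0.0556 = 12.47 s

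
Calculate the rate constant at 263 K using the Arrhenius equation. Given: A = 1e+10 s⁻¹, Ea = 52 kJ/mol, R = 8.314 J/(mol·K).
4.70e-01 s⁻¹

k = A·exp(-Ea/(R·T)) = 1e+10·exp(-52000/(8.314·263)) = 1e+10·exp(-23.7814) = 1e+10·4.6975e-11 = 4.70e-01 s⁻¹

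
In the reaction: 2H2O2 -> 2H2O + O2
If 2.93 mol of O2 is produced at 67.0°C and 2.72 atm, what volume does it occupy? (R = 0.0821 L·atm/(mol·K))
T = 67.0°C + 273.15 = 340.15 K
V = nRT/P = (2.93 × 0.0821 × 340.15) / 2.72
V = 30.08 L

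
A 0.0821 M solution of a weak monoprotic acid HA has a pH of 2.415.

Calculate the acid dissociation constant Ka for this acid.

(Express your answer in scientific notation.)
K_a = 1.89e-04

[H⁺] = 10^(−pH) = 10^(−2.415) = 3.846e-03 M. For HA ⇌ H⁺ + A⁻, Ka = x²/(C − x) = (3.846e-03)²/(0.0821 − 3.846e-03) = 1.89e-04.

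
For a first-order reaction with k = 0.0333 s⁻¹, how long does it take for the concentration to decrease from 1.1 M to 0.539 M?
21.42 s

From ln[A] = ln[A]₀ - k·t: t = ln([A]₀/[A])/k = ln(1.1/0.539)/0.0333 = ln(2.0408)/0.0333 = 0.7133/0.0333 = 21.42 s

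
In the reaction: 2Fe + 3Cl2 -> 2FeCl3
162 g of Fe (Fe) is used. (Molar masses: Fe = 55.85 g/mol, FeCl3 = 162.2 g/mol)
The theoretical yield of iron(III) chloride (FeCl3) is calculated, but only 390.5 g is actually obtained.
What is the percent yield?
Moles of Fe = 162 g ÷ 55.85 g/mol = 2.90063 mol
Mole ratio: 2 mol FeCl3 / 2 mol Fe
Moles of FeCl3 = 2.90063 × (2/2) = 2.90063 mol
Theoretical yield = 2.90063 mol × 162.2 g/mol = 470.48 g
Actual yield = 390.5 g
Percent yield = (390.5 / 470.48) × 100% = 83.0%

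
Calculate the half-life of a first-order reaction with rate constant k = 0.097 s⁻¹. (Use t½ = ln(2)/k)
7.15 s

t½ = ln(2)/k = 0.6931/0.097 = 7.15 s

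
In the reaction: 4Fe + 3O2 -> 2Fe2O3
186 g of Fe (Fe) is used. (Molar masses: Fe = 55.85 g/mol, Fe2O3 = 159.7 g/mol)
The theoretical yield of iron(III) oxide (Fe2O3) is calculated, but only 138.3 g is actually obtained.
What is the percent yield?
Moles of Fe = 186 g ÷ 55.85 g/mol = 3.33035 mol
Mole ratio: 2 mol Fe2O3 / 4 mol Fe
Moles of Fe2O3 = 3.33035 × (2/4) = 1.66517 mol
Theoretical yield = 1.66517 mol × 159.7 g/mol = 265.93 g
Actual yield = 138.3 g
Percent yield = (138.3 / 265.93) × 100% = 52.0%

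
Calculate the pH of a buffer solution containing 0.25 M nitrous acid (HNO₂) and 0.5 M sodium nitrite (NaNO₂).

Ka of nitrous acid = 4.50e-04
pH = 3.65

pKa = -log(4.50e-04) = 3.35. pH = pKa + log([A⁻]/[HA]) = 3.35 + log(0.5/0.25)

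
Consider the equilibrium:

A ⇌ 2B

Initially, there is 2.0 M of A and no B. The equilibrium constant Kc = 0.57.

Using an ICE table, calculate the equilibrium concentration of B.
[B] = 0.935 M

ICE: [A] = 2.0 − x, [B] = 2x.
Kc = (2x)²/(2.0 − x) = 0.57 ⇒ 4x² + 0.57x − 1.14 = 0.
x = (−0.57 + √(0.57² + 4·4·1.14))/(2·4) = (−0.57 + √18.565)/8 = 0.46734.
[B] = 2x = 0.935 M.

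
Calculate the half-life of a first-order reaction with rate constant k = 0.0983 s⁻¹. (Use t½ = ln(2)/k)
7.05 s

t½ = ln(2)/k = 0.6931/0.0983 = 7.05 s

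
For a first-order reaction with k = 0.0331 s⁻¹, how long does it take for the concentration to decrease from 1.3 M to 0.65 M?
20.94 s

From ln[A] = ln[A]₀ - k·t: t = ln([A]₀/[A])/k = ln(1.3/0.65)/0.0331 = ln(2.0000)/0.0331 = 0.6931/0.0331 = 20.94 s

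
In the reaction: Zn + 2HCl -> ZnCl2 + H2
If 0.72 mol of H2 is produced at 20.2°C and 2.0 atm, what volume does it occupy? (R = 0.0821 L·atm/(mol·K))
T = 20.2°C + 273.15 = 293.35 K
V = nRT/P = (0.72 × 0.0821 × 293.35) / 2.0
V = 8.67 L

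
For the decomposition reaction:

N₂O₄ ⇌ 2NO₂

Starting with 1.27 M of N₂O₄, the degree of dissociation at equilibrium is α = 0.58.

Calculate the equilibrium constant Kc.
K_c = 4.0688

x = α·[A]₀ = 0.58 × 1.27 = 0.7366 M dissociated.
At eq: [N₂O₄] = 1.27 − 0.7366 = 0.5334 M; [NO₂] = 2x = 1.473 M.
Kc = [NO₂]²/[N₂O₄] = (1.473)²/0.5334 = 4.069.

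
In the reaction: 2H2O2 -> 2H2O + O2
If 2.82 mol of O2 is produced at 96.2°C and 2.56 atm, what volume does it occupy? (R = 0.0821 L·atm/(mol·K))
T = 96.2°C + 273.15 = 369.35 K
V = nRT/P = (2.82 × 0.0821 × 369.35) / 2.56
V = 33.40 L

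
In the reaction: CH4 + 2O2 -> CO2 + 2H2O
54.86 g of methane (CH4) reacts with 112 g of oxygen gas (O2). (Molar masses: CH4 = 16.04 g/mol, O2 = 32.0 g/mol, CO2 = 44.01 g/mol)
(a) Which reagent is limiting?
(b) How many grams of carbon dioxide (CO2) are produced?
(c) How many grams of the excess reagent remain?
(a) O2, (b) 77.02 g, (c) 26.79 g

Moles of CH4 = 54.86 g ÷ 16.04 g/mol = 3.4202 mol
Moles of O2 = 112 g ÷ 32.0 g/mol = 3.5 mol
Moles ÷ coefficient: CH4: 3.4202/1 = 3.42, O2: 3.5/2 = 1.75
(a) O2 has the smaller value, so O2 is the limiting reagent.
(b) Moles of CO2 = 3.5 mol O2 × (1/2) = 1.75 mol; mass = 1.75 mol × 44.01 g/mol = 77.02 g
(c) CH4 consumed = 3.5 × (1/2) = 1.75 mol; remaining = 3.4202 − 1.75 = 1.6702 mol; mass = 1.6702 mol × 16.04 g/mol = 26.79 g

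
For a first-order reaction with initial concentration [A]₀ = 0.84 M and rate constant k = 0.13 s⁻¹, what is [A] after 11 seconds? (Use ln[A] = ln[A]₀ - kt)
0.2010 M

ln[A] = ln[A]₀ - k·t = ln(0.84) - (0.13)·(11) = -0.1744 - 1.4300 = -1.6044
[A] = e^(-1.6044) = 0.2010 M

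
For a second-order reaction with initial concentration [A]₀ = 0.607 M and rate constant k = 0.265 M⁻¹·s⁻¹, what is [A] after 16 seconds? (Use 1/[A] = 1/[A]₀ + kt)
0.1699 M

1/[A] = 1/[A]₀ + k·t = 1/0.607 + (0.265)·(16) = 1.6474 + 4.2400 = 5.8874
[A] = 1/5.8874 = 0.1699 M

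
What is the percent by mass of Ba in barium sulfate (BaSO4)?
Mass of Ba in formula = 137.33 × 1 = 137.33 g/mol
Molar mass = 233.4 g/mol
% Ba = (137.33/233.4) × 100% = 58.84%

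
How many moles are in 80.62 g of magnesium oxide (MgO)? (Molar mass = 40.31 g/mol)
Moles = 80.62 g ÷ 40.31 g/mol = 2 mol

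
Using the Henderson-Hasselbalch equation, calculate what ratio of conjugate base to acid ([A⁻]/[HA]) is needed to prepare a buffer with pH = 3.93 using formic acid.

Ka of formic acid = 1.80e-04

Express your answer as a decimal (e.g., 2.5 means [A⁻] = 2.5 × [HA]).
[A⁻]/[HA] = 1.532

pKa = −log(1.80e-04) = 3.7447. pH = pKa + log([A⁻]/[HA]). 3.93 = 3.7447 + log(ratio). log(ratio) = 3.93 − 3.7447 = 0.1853. ratio = 10^(0.1853) = 1.532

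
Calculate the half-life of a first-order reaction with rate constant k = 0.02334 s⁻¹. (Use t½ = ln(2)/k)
29.70 s

t½ = ln(2)/k = 0.6931/0.02334 = 29.70 s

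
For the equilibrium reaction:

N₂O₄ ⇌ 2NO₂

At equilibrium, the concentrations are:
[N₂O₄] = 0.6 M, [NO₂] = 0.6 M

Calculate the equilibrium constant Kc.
K_c = 0.6000

Kc = ([NO₂]^2) / ([N₂O₄])
   = ((0.6)^2) / ((0.6))
   = 0.36 / 0.6 = 0.6000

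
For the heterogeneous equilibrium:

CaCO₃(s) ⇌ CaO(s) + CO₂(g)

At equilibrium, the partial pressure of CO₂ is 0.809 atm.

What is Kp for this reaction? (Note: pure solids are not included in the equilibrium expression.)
K_p = 0.809

Solids (CaCO₃, CaO) have activity 1 and are excluded.
Kp = P(CO₂) = 0.809.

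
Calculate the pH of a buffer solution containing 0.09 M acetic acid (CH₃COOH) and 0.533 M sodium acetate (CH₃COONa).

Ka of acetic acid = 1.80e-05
pH = 5.52

pKa = -log(1.80e-05) = 4.74. pH = pKa + log([A⁻]/[HA]) = 4.74 + log(0.533/0.09)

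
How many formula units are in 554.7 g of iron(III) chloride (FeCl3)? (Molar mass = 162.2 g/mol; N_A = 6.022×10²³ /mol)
Moles = 554.7 g ÷ 162.2 g/mol = 3.41985 mol
Formula units = 3.41985 mol × 6.022×10²³ /mol = 2.059e+24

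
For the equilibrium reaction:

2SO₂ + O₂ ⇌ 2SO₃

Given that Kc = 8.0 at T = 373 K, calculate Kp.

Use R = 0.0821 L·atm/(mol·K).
K_p = 0.2612

Δn = (moles gaseous products) − (moles gaseous reactants) = -1
T = 373 K; RT = 0.0821 × 373 = 30.6233
Kp = Kc·(RT)^Δn = 8.0 × (30.6233)^-1 = 8.0 × 0.0326549 = 0.2612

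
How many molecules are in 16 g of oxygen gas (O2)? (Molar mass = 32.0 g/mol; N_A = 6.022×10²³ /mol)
Moles = 16 g ÷ 32.0 g/mol = 0.5 mol
Molecules = 0.5 mol × 6.022×10²³ /mol = 3.011e+23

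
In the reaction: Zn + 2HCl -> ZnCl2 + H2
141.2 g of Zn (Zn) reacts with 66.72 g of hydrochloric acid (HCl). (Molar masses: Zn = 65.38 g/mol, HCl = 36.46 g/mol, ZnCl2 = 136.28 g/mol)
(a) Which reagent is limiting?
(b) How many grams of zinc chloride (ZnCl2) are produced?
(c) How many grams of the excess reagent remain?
(a) HCl, (b) 124.7 g, (c) 81.38 g

Moles of Zn = 141.2 g ÷ 65.38 g/mol = 2.15968 mol
Moles of HCl = 66.72 g ÷ 36.46 g/mol = 1.82995 mol
Moles ÷ coefficient: Zn: 2.15968/1 = 2.16, HCl: 1.82995/2 = 0.915
(a) HCl has the smaller value, so HCl is the limiting reagent.
(b) Moles of ZnCl2 = 1.82995 mol HCl × (1/2) = 0.914975 mol; mass = 0.914975 mol × 136.28 g/mol = 124.7 g
(c) Zn consumed = 1.82995 × (1/2) = 0.914975 mol; remaining = 2.15968 − 0.914975 = 1.24471 mol; mass = 1.24471 mol × 65.38 g/mol = 81.38 g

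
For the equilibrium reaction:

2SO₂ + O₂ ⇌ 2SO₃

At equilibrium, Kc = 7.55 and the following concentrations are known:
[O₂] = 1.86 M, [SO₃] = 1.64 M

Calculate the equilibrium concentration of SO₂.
[SO₂] = 0.4376 M

Kc = ([SO₃]^2) / ([SO₂]^2 × [O₂]) = 7.55
[SO₂]^2 = (product terms)/(Kc · other reactant terms) = 2.6896 / (7.55 · 1.86) = 0.19153
[SO₂] = (0.19153)^(1/2) = 0.4376 M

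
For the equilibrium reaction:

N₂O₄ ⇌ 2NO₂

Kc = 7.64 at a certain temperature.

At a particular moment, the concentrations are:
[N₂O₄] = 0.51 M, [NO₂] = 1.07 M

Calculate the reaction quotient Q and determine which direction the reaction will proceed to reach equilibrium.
Q = 2.245, Q < K, reaction proceeds forward (toward products)

Q = ([NO₂]^2) / ([N₂O₄])
  = ((1.07)^2) / ((0.51)) = 1.1449/0.51 = 2.245
Since Q = 2.245 < Kc = 7.64, the reaction proceeds forward (toward products) to reach equilibrium.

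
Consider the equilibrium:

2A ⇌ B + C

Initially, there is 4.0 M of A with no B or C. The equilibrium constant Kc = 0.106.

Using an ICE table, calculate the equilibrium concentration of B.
[B] = 0.789 M

ICE: [A] = 4.0 − 2x, [B] = [C] = x.
Kc = x²/(4.0 − 2x)² = 0.106 ⇒ √Kc = x/(4.0 − 2x).
x = √0.106·4.0/(1 + 2√0.106) = 0.32558·4.0/1.6512 = 0.78873.
[B] = x = 0.789 M.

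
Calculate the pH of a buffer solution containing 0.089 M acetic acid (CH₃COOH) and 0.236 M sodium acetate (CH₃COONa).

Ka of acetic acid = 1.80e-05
pH = 5.17

pKa = -log(1.80e-05) = 4.74. pH = pKa + log([A⁻]/[HA]) = 4.74 + log(0.236/0.089)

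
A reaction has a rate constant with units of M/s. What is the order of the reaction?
zero order (0)

For an n-th order reaction, k has units M^(1-n)·s⁻¹. Matching M/s gives 1-n = 1, so n = 0 (zero order).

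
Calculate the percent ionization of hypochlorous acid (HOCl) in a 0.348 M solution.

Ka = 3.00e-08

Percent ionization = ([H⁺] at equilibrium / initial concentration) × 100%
Percent ionization = 0.0294%

Let x = [H⁺]. Ka = x²/(C - x) ⇒ x² + (3.00e-08)x - (3.00e-08)(0.348) = 0. x = 1.0216e-04. Percent = (1.0216e-04/0.348) × 100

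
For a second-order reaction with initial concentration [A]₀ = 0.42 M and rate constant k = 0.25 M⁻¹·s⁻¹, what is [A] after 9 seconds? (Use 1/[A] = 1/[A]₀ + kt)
0.2159 M

1/[A] = 1/[A]₀ + k·t = 1/0.42 + (0.25)·(9) = 2.3810 + 2.2500 = 4.6310
[A] = 1/4.6310 = 0.2159 M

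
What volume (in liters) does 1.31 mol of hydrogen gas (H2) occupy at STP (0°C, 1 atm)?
At STP, 1 mol of gas occupies 22.4 L
Volume = 1.31 mol × 22.4 L/mol = 29.34 L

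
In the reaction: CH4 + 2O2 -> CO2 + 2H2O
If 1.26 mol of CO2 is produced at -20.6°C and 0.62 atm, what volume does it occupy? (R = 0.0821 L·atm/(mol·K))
T = -20.6°C + 273.15 = 252.55 K
V = nRT/P = (1.26 × 0.0821 × 252.55) / 0.62
V = 42.14 L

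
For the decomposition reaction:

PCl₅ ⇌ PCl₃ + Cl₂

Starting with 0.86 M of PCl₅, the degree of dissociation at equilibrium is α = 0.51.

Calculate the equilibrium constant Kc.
K_c = 0.4565

x = α·[A]₀ = 0.51 × 0.86 = 0.4386 M dissociated.
At eq: [PCl₅] = 0.86 − 0.4386 = 0.4214 M; [PCl₃] = [Cl₂] = x = 0.4386 M.
Kc = [PCl₃][Cl₂]/[PCl₅] = (0.4386)²/0.4214 = 0.4565.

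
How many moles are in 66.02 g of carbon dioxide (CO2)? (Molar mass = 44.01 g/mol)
Moles = 66.02 g ÷ 44.01 g/mol = 1.5 mol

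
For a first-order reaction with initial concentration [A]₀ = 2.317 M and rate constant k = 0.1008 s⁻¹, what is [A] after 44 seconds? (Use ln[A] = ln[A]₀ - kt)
0.0275 M

ln[A] = ln[A]₀ - k·t = ln(2.317) - (0.1008)·(44) = 0.8403 - 4.4352 = -3.5949
[A] = e^(-3.5949) = 0.0275 M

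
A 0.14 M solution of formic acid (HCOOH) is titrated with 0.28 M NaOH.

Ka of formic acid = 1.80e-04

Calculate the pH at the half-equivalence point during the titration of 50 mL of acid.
pH = pKa = 3.74

At the half-equivalence point, [HA] = [A⁻], so by Henderson–Hasselbalch pH = pKa + log(1) = pKa.
pKa = −log(1.80e-04) = 3.74.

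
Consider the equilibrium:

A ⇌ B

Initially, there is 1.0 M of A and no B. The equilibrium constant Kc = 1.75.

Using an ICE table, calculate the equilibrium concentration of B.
[B] = 0.636 M

ICE: [A] = 1.0 − x, [B] = x.
Kc = x/(1.0 − x) = 1.75 ⇒ x = 1.75·1.0/(1 + 1.75) = 1.75/2.75 = 0.6364.
[B] = x = 0.636 M.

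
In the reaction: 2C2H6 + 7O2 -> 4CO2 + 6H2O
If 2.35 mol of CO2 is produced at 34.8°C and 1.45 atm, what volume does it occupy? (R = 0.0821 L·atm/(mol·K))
T = 34.8°C + 273.15 = 307.95 K
V = nRT/P = (2.35 × 0.0821 × 307.95) / 1.45
V = 40.98 L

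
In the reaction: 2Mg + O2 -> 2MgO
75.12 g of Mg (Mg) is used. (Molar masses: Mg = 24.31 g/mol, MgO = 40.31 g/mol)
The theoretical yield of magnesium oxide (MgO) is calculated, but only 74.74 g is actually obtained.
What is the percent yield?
Moles of Mg = 75.12 g ÷ 24.31 g/mol = 3.09009 mol
Mole ratio: 2 mol MgO / 2 mol Mg
Moles of MgO = 3.09009 × (2/2) = 3.09009 mol
Theoretical yield = 3.09009 mol × 40.31 g/mol = 124.56 g
Actual yield = 74.74 g
Percent yield = (74.74 / 124.56) × 100% = 60.0%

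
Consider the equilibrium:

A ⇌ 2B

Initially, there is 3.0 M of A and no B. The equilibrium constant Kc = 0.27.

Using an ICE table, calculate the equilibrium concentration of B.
[B] = 0.835 M

ICE: [A] = 3.0 − x, [B] = 2x.
Kc = (2x)²/(3.0 − x) = 0.27 ⇒ 4x² + 0.27x − 0.81 = 0.
x = (−0.27 + √(0.27² + 4·4·0.81))/(2·4) = (−0.27 + √13.033)/8 = 0.41751.
[B] = 2x = 0.835 M.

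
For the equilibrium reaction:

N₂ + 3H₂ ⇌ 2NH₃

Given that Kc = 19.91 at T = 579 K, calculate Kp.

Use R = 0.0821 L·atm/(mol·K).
K_p = 0.0088

Δn = (moles gaseous products) − (moles gaseous reactants) = -2
T = 579 K; RT = 0.0821 × 579 = 47.5359
Kp = Kc·(RT)^Δn = 19.91 × (47.5359)^-2 = 19.91 × 0.000442544 = 0.0088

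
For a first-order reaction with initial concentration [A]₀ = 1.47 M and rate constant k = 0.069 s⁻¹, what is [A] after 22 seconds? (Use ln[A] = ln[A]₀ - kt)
0.3222 M

ln[A] = ln[A]₀ - k·t = ln(1.47) - (0.069)·(22) = 0.3853 - 1.5180 = -1.1327
[A] = e^(-1.1327) = 0.3222 M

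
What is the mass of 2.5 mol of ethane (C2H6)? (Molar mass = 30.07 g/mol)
Mass = 2.5 mol × 30.07 g/mol = 75.17 g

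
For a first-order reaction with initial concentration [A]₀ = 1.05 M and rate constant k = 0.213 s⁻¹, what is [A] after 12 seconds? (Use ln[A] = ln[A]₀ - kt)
0.0815 M

ln[A] = ln[A]₀ - k·t = ln(1.05) - (0.213)·(12) = 0.0488 - 2.5560 = -2.5072
[A] = e^(-2.5072) = 0.0815 M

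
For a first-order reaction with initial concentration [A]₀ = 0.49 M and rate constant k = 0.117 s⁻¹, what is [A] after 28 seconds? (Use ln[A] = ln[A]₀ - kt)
0.0185 M

ln[A] = ln[A]₀ - k·t = ln(0.49) - (0.117)·(28) = -0.7133 - 3.2760 = -3.9893
[A] = e^(-3.9893) = 0.0185 M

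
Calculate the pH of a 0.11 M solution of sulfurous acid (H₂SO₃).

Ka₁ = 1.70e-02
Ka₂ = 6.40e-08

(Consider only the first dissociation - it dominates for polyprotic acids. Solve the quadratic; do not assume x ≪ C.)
pH = 1.45

x² + Ka₁·x − Ka₁·C = 0 with Ka₁ = 1.70e-02, C = 0.11.
x = (−Ka₁ + √(Ka₁² + 4·Ka₁·C))/2 = 3.5571e-02 M, so pH = 1.45.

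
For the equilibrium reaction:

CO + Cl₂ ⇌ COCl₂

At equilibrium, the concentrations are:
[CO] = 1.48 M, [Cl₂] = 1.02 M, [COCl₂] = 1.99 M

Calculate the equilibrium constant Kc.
K_c = 1.3182

Kc = ([COCl₂]) / ([CO] × [Cl₂])
   = ((1.99)) / ((1.48)·(1.02))
   = 1.99 / 1.5096 = 1.3182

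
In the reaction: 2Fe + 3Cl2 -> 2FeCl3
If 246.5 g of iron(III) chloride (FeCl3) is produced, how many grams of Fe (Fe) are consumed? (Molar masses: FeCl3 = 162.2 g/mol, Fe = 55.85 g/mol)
Moles of FeCl3 = 246.5 g ÷ 162.2 g/mol = 1.51973 mol
Mole ratio: 2 mol Fe / 2 mol FeCl3
Moles of Fe = 1.51973 × (2/2) = 1.51973 mol
Mass of Fe = 1.51973 mol × 55.85 g/mol = 84.88 g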